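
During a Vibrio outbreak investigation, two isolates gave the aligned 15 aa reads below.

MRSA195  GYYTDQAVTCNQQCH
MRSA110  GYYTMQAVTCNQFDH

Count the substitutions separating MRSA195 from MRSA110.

Mismatches occur at site 5 (D↔M), site 13 (Q↔F), site 14 (C↔D).
That gives 3 mismatches out of 15 aligned sites, so the Hamming distance is 3.

3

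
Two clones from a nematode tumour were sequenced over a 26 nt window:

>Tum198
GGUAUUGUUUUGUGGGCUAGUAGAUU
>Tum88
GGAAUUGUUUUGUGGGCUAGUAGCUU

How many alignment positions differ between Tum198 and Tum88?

2

The sequences differ at positions 3 (U/A), 24 (A/C).
That gives 2 mismatches out of 26 aligned sites, so the Hamming distance is 2.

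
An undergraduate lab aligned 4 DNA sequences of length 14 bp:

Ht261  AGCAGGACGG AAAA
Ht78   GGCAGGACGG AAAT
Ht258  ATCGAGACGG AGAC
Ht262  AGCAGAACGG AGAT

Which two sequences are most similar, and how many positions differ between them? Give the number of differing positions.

Pairwise Hamming distances:
  Ht261 vs Ht78: 2
  Ht261 vs Ht258: 5
  Ht261 vs Ht262: 3
  Ht78 vs Ht258: 6
  Ht78 vs Ht262: 3
  Ht258 vs Ht262: 5
The smallest is 2, between Ht261 and Ht78.

2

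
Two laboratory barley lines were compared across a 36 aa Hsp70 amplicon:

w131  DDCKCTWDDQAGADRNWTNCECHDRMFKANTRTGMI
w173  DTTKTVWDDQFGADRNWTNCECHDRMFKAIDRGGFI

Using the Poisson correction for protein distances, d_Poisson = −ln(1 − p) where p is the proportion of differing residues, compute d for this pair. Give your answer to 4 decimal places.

Differing sites — 2:D/T; 3:C/T; 5:C/T; 6:T/V; 11:A/F; 30:N/I; 31:T/D; 33:T/G; 35:M/F.
p = 9/36 = 0.250000.
d = −ln(1 − 0.250000) = −ln(0.750000) = 0.2877.

0.2877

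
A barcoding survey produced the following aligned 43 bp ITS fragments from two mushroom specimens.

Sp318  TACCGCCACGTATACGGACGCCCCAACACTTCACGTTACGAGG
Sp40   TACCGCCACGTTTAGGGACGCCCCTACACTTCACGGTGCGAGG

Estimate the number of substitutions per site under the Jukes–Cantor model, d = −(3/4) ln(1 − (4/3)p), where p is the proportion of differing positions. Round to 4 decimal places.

Differing sites — 12:A/T; 15:C/G; 25:A/T; 36:T/G; 38:A/G.
p = 5/43 = 0.116279.
d = −0.75 · ln(1 − (4/3)·0.116279) = −0.75 · ln(0.844961) = −0.75 · (-0.168465) = 0.1263.

0.1263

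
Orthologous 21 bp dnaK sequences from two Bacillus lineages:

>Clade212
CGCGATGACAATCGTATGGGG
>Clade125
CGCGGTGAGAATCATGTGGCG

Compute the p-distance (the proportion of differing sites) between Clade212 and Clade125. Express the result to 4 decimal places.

The sequences differ at positions 5 (A/G), 9 (C/G), 14 (G/A), 16 (A/G), 20 (G/C).
There are 5 differences over 21 sites, so p = 5/21 = 0.2381.

0.2381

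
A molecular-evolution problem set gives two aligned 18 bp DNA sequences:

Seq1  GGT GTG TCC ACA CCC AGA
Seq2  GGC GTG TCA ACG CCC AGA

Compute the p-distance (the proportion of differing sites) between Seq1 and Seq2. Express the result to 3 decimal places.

The sequences differ at positions 3 (T/C), 9 (C/A), 12 (A/G).
There are 3 differences over 18 sites, so p = 3/18 = 0.167.

0.167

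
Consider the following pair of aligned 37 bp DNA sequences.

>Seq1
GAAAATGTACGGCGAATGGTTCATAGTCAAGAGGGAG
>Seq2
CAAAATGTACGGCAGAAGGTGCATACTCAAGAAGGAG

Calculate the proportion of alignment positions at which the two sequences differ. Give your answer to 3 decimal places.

Differing sites — 1:G/C; 14:G/A; 15:A/G; 17:T/A; 21:T/G; 26:G/C; 33:G/A.
There are 7 differences over 37 sites, so p = 7/37 = 0.189.

0.189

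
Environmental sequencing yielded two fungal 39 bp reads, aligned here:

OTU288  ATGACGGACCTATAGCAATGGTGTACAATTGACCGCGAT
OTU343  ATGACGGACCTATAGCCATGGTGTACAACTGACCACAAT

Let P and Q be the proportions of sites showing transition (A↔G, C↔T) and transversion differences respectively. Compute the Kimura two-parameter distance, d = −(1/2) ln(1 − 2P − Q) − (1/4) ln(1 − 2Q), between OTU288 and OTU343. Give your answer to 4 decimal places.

The sequences differ at positions 17 (A/C, transversion), 29 (T/C, transition), 35 (G/A, transition), 37 (G/A, transition).
Of the 4 differences, 3 transitions and 1 transversion over 39 sites: P = 3/39 = 0.076923, Q = 1/39 = 0.025641.
d = −0.5·ln(0.820513) − 0.25·ln(0.948718) = −0.5·(-0.197826) − 0.25·(-0.052644) = 0.1121.

0.1121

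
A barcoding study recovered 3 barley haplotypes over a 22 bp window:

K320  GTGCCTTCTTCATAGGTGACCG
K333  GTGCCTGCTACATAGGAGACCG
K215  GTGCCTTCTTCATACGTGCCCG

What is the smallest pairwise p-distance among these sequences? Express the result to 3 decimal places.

Pairwise Hamming distances:
  K320 vs K333: 3
  K320 vs K215: 2
  K333 vs K215: 5
The smallest is 2 mismatches, between K320 and K215; p = 2/22 = 0.091.

0.091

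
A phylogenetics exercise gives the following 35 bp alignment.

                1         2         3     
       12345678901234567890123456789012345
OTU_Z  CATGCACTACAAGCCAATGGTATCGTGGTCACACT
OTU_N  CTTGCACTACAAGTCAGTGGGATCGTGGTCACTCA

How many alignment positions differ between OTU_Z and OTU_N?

6

Differing sites — 2:A/T; 14:C/T; 17:A/G; 21:T/G; 33:A/T; 35:T/A.
That gives 6 mismatches out of 35 aligned sites, so the Hamming distance is 6.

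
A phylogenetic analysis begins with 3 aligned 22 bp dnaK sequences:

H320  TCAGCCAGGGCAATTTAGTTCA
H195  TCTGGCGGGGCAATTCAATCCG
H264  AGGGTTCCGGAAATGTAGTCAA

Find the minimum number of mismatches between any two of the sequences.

Pairwise Hamming distances:
  H320 vs H195: 7
  H320 vs H264: 11
  H195 vs H264: 13
The smallest is 7, between H320 and H195.

7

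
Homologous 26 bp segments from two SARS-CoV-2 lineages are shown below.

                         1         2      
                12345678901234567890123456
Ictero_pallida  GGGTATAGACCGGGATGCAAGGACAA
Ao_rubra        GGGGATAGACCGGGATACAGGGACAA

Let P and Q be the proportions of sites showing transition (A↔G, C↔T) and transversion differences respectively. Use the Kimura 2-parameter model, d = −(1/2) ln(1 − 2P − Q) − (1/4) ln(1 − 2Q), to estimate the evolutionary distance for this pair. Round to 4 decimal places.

0.1268

Differing sites — 4:T/G (Tv); 17:G/A (Ti); 20:A/G (Ti).
Of the 3 differences, 2 transitions and 1 transversion over 26 sites: P = 2/26 = 0.076923, Q = 1/26 = 0.038462.
d = −0.5·ln(0.807692) − 0.25·ln(0.923076) = −0.5·(-0.213574) − 0.25·(-0.080044) = 0.1268.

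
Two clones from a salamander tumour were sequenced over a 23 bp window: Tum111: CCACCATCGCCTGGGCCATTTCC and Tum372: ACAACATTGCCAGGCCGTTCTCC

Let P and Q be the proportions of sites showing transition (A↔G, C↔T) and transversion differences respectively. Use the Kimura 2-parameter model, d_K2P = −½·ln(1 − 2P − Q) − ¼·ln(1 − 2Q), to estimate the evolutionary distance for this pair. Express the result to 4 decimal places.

Differing sites — 1:C/A (Tv); 4:C/A (Tv); 8:C/T (Ti); 12:T/A (Tv); 15:G/C (Tv); 17:C/G (Tv); 18:A/T (Tv); 20:T/C (Ti).
Of the 8 differences, 2 transitions and 6 transversions over 23 sites: P = 2/23 = 0.086957, Q = 6/23 = 0.260870.
d = −0.5·ln(0.565216) − 0.25·ln(0.478260) = −0.5·(-0.570547) − 0.25·(-0.737601) = 0.4697.

0.4697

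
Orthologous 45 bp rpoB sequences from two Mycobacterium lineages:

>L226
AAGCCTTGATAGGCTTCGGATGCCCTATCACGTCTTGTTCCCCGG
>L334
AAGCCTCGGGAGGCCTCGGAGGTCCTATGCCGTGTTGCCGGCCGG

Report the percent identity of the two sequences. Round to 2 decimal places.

71.11%

Differing sites — 7:T/C; 9:A/G; 10:T/G; 15:T/C; 21:T/G; 23:C/T; 29:C/G; 30:A/C; 34:C/G; 38:T/C; 39:T/C; 40:C/G; 41:C/G.
32 of the 45 sites match, so the percent identity is 32/45 × 100 = 71.11%.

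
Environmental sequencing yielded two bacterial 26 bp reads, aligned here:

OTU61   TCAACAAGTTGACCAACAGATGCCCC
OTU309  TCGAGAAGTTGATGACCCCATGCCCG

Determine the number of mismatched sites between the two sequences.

Differing sites — 3:A/G; 5:C/G; 13:C/T; 14:C/G; 16:A/C; 18:A/C; 19:G/C; 26:C/G.
That gives 8 mismatches out of 26 aligned sites, so the Hamming distance is 8.

8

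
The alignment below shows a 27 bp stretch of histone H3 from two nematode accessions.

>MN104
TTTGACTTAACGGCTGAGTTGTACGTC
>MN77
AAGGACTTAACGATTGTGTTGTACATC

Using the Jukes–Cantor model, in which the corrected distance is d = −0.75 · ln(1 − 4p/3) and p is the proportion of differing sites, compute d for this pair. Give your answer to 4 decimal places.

Mismatches occur at site 1 (T→A), site 2 (T→A), site 3 (T→G), site 13 (G→A), site 14 (C→T), site 17 (A→T), site 25 (G→A).
p = 7/27 = 0.259259.
d = −0.75 · ln(1 − (4/3)·0.259259) = −0.75 · ln(0.654321) = −0.75 · (-0.424157) = 0.3181.

0.3181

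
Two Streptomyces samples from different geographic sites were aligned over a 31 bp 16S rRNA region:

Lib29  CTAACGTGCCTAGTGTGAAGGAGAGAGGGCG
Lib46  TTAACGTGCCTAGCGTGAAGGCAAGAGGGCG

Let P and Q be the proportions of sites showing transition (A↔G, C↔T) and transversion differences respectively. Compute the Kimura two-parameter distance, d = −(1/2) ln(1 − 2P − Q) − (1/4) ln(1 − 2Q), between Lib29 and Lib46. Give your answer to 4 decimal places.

The sequences differ at positions 1 (C/T, transition), 14 (T/C, transition), 22 (A/C, transversion), 23 (G/A, transition).
Of the 4 differences, 3 transitions and 1 transversion over 31 sites: P = 3/31 = 0.096774, Q = 1/31 = 0.032258.
d = −0.5·ln(0.774194) − 0.25·ln(0.935484) = −0.5·(-0.255933) − 0.25·(-0.066691) = 0.1446.

0.1446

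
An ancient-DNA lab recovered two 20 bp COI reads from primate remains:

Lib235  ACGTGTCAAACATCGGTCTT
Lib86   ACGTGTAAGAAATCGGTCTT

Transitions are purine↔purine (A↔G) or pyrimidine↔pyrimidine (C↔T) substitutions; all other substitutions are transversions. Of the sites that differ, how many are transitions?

Mismatches occur at site 7 (C→A, transversion), site 9 (A→G, transition), site 11 (C→A, transversion).
Of the 3 differences, 1 transition and 2 transversions, so the answer is 1.

1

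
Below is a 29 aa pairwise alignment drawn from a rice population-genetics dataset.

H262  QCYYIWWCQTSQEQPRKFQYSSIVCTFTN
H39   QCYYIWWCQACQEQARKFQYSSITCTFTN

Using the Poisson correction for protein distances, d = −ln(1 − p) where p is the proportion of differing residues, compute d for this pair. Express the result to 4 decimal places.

The sequences differ at positions 10 (T/A), 11 (S/C), 15 (P/A), 24 (V/T).
p = 4/29 = 0.137931.
d = −ln(1 − 0.137931) = −ln(0.862069) = 0.1484.

0.1484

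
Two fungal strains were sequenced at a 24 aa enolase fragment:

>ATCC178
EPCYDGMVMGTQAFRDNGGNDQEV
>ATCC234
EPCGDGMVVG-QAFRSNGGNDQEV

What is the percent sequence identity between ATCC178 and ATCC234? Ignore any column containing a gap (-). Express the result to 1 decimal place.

Excluding the 1 gap column leaves 23 comparable sites.
Mismatches occur at site 4 (Y/G), site 9 (M/V), site 16 (D/S).
20 of the 23 comparable sites match, so the percent identity is 20/23 × 100 = 87.0%.

87.0%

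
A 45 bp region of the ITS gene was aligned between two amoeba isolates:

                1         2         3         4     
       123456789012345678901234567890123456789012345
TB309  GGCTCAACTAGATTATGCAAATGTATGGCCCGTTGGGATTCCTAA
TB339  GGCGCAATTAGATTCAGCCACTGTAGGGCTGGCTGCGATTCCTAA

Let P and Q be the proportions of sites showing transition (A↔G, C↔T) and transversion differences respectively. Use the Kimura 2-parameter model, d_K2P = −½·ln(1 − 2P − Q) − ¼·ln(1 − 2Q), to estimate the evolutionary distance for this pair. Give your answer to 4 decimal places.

Differing sites — 4:T/G (Tv); 8:C/T (Ti); 15:A/C (Tv); 16:T/A (Tv); 19:A/C (Tv); 21:A/C (Tv); 26:T/G (Tv); 30:C/T (Ti); 31:C/G (Tv); 33:T/C (Ti); 36:G/C (Tv).
Of the 11 differences, 3 transitions and 8 transversions over 45 sites: P = 3/45 = 0.066667, Q = 8/45 = 0.177778.
d = −0.5·ln(0.688888) − 0.25·ln(0.644444) = −0.5·(-0.372677) − 0.25·(-0.439367) = 0.2962.

0.2962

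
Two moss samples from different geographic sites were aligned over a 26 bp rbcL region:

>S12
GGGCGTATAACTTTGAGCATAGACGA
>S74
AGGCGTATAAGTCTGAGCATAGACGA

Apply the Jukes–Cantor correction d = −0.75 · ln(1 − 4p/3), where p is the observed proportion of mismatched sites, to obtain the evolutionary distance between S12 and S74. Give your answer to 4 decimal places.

The sequences differ at positions 1 (G/A), 11 (C/G), 13 (T/C).
p = 3/26 = 0.115385.
d = −0.75 · ln(1 − (4/3)·0.115385) = −0.75 · ln(0.846153) = −0.75 · (-0.167055) = 0.1253.

0.1253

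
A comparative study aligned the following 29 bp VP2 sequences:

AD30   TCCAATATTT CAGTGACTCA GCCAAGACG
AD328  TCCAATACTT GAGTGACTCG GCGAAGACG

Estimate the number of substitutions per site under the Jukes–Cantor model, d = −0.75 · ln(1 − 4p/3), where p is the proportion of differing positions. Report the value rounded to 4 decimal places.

0.1524

The sequences differ at positions 8 (T/C), 11 (C/G), 20 (A/G), 23 (C/G).
p = 4/29 = 0.137931.
d = −0.75 · ln(1 − (4/3)·0.137931) = −0.75 · ln(0.816092) = −0.75 · (-0.203228) = 0.1524.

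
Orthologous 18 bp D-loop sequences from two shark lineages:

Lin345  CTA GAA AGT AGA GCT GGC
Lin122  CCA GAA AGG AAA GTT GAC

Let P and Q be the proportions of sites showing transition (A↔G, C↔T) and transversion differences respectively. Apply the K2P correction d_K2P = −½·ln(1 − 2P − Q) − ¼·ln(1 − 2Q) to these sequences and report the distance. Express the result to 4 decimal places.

0.3760

Mismatches occur at site 2 (T↔C, transition), site 9 (T↔G, transversion), site 11 (G↔A, transition), site 14 (C↔T, transition), site 17 (G↔A, transition).
Of the 5 differences, 4 transitions and 1 transversion over 18 sites: P = 4/18 = 0.222222, Q = 1/18 = 0.055556.
d = −0.5·ln(0.500000) − 0.25·ln(0.888888) = −0.5·(-0.693147) − 0.25·(-0.117784) = 0.3760.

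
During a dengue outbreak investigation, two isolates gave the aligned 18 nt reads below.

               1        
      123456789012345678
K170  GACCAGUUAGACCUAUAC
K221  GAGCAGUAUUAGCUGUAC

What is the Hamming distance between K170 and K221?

The sequences differ at positions 3 (C/G), 8 (U/A), 9 (A/U), 10 (G/U), 12 (C/G), 15 (A/G).
That gives 6 mismatches out of 18 aligned sites, so the Hamming distance is 6.

6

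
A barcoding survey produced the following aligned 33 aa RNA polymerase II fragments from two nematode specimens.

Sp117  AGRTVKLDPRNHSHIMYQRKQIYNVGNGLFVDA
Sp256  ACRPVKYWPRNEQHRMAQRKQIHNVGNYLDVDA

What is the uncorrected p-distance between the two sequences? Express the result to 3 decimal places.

0.333

The sequences differ at positions 2 (G/C), 4 (T/P), 7 (L/Y), 8 (D/W), 12 (H/E), 13 (S/Q), 15 (I/R), 17 (Y/A), 23 (Y/H), 28 (G/Y), 30 (F/D).
There are 11 differences over 33 sites, so p = 11/33 = 0.333.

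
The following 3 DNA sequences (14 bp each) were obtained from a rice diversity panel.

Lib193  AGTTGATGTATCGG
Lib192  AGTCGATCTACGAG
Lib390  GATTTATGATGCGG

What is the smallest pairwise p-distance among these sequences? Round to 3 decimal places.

Pairwise Hamming distances:
  Lib193 vs Lib192: 5
  Lib193 vs Lib390: 6
  Lib192 vs Lib390: 10
The smallest is 5 mismatches, between Lib193 and Lib192; p = 5/14 = 0.357.

0.357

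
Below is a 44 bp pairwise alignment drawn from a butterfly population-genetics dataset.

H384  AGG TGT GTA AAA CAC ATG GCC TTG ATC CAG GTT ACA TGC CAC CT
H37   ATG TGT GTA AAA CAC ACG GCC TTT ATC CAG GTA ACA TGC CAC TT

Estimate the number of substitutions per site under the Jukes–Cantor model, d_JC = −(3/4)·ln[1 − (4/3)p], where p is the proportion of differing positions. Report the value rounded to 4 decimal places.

0.1232

The sequences differ at positions 2 (G/T), 17 (T/C), 24 (G/T), 33 (T/A), 43 (C/T).
p = 5/44 = 0.113636.
d = −0.75 · ln(1 − (4/3)·0.113636) = −0.75 · ln(0.848485) = −0.75 · (-0.164303) = 0.1232.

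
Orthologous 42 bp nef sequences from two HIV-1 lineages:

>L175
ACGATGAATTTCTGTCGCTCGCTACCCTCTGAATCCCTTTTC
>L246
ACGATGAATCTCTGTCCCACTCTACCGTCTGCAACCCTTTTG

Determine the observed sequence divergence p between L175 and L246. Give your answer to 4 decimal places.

The sequences differ at positions 10 (T/C), 17 (G/C), 19 (T/A), 21 (G/T), 27 (C/G), 32 (A/C), 34 (T/A), 42 (C/G).
There are 8 differences over 42 sites, so p = 8/42 = 0.1905.

0.1905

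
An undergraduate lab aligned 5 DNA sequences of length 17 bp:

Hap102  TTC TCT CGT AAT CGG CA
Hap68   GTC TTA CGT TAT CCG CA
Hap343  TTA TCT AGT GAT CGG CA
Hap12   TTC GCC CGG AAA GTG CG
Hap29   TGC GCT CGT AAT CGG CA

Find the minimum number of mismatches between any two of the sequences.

2

Pairwise Hamming distances:
  Hap102 vs Hap68: 5
  Hap102 vs Hap343: 3
  Hap102 vs Hap12: 7
  Hap102 vs Hap29: 2
  Hap68 vs Hap343: 7
  Hap68 vs Hap12: 10
  Hap68 vs Hap29: 7
  Hap343 vs Hap12: 10
  Hap343 vs Hap29: 5
  Hap12 vs Hap29: 7
The smallest is 2, between Hap102 and Hap29.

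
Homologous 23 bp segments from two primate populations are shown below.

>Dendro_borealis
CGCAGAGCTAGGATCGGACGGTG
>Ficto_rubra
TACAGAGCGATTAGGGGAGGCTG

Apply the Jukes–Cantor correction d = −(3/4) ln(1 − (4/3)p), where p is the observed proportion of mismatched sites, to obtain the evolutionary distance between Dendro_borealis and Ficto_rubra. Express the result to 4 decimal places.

0.5532

Differing sites — 1:C/T; 2:G/A; 9:T/G; 11:G/T; 12:G/T; 14:T/G; 15:C/G; 19:C/G; 21:G/C.
p = 9/23 = 0.391304.
d = −0.75 · ln(1 − (4/3)·0.391304) = −0.75 · ln(0.478261) = −0.75 · (-0.737599) = 0.5532.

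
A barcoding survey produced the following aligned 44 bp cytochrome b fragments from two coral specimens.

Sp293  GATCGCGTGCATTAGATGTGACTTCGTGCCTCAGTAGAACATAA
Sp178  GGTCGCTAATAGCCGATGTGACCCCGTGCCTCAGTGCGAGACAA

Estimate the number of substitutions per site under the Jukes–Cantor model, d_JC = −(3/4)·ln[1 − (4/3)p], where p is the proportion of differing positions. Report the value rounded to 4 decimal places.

0.4546

Differing sites — 2:A/G; 7:G/T; 8:T/A; 9:G/A; 10:C/T; 12:T/G; 13:T/C; 14:A/C; 23:T/C; 24:T/C; 36:A/G; 37:G/C; 38:A/G; 40:C/G; 42:T/C.
p = 15/44 = 0.340909.
d = −0.75 · ln(1 − (4/3)·0.340909) = −0.75 · ln(0.545455) = −0.75 · (-0.606135) = 0.4546.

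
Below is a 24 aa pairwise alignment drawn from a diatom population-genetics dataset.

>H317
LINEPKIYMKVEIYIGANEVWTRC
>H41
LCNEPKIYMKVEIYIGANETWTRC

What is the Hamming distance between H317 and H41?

Differing sites — 2:I/C; 20:V/T.
That gives 2 mismatches out of 24 aligned sites, so the Hamming distance is 2.

2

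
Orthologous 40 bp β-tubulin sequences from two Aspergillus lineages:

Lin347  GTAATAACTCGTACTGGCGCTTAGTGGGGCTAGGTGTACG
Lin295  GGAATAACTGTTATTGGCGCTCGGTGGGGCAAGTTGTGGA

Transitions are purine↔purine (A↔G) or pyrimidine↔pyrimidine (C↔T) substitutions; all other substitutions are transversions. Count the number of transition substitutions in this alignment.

Mismatches occur at site 2 (T→G, transversion), site 10 (C→G, transversion), site 11 (G→T, transversion), site 14 (C→T, transition), site 22 (T→C, transition), site 23 (A→G, transition), site 31 (T→A, transversion), site 34 (G→T, transversion), site 38 (A→G, transition), site 39 (C→G, transversion), site 40 (G→A, transition).
Of the 11 differences, 5 transitions and 6 transversions, so the answer is 5.

5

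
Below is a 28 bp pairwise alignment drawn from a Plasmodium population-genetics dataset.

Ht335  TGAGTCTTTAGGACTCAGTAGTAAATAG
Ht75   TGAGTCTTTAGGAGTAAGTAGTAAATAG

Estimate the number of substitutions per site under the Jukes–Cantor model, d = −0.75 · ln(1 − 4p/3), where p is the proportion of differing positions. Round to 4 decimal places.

Mismatches occur at site 14 (C/G), site 16 (C/A).
p = 2/28 = 0.071429.
d = −0.75 · ln(1 − (4/3)·0.071429) = −0.75 · ln(0.904761) = −0.75 · (-0.100084) = 0.0751.

0.0751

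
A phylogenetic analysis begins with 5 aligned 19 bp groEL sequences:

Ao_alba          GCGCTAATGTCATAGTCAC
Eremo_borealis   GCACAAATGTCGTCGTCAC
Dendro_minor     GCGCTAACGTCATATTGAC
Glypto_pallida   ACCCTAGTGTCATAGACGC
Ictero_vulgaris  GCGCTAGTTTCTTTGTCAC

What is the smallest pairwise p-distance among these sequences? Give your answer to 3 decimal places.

0.158

Pairwise Hamming distances:
  Ao_alba vs Eremo_borealis: 4
  Ao_alba vs Dendro_minor: 3
  Ao_alba vs Glypto_pallida: 5
  Ao_alba vs Ictero_vulgaris: 4
  Eremo_borealis vs Dendro_minor: 7
  Eremo_borealis vs Glypto_pallida: 8
  Eremo_borealis vs Ictero_vulgaris: 6
  Dendro_minor vs Glypto_pallida: 8
  Dendro_minor vs Ictero_vulgaris: 7
  Glypto_pallida vs Ictero_vulgaris: 7
The smallest is 3 mismatches, between Ao_alba and Dendro_minor; p = 3/19 = 0.158.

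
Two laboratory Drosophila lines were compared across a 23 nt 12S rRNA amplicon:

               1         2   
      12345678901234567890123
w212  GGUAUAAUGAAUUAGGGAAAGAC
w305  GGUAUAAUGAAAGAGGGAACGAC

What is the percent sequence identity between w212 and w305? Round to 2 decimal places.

86.96%

Differing sites — 12:U/A; 13:U/G; 20:A/C.
20 of the 23 sites match, so the percent identity is 20/23 × 100 = 86.96%.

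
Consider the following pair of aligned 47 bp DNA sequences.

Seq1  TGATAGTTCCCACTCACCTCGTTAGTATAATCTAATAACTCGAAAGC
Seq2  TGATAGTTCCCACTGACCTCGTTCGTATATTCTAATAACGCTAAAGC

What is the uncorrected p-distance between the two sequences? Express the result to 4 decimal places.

0.1064

Mismatches occur at site 15 (C/G), site 24 (A/C), site 30 (A/T), site 40 (T/G), site 42 (G/T).
There are 5 differences over 47 sites, so p = 5/47 = 0.1064.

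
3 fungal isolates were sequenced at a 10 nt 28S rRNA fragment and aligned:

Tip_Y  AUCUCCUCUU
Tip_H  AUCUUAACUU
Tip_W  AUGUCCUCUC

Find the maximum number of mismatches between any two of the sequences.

Pairwise Hamming distances:
  Tip_Y vs Tip_H: 3
  Tip_Y vs Tip_W: 2
  Tip_H vs Tip_W: 5
The largest is 5, between Tip_H and Tip_W.

5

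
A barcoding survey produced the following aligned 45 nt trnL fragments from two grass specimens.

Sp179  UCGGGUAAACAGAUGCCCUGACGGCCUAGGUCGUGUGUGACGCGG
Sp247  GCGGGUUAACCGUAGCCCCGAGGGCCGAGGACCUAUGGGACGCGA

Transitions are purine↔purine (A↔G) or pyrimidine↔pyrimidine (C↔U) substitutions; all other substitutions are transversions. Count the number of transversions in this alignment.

10

Differing sites — 1:U/G (Tv); 7:A/U (Tv); 11:A/C (Tv); 13:A/U (Tv); 14:U/A (Tv); 19:U/C (Ti); 22:C/G (Tv); 27:U/G (Tv); 31:U/A (Tv); 33:G/C (Tv); 35:G/A (Ti); 38:U/G (Tv); 45:G/A (Ti).
Of the 13 differences, 3 transitions and 10 transversions, so the answer is 10.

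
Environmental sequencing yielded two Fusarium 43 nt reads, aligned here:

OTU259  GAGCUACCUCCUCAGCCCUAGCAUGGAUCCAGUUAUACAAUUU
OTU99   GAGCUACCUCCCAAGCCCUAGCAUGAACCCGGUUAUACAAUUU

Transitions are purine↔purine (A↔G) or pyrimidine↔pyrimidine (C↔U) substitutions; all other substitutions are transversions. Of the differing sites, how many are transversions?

1

Differing sites — 12:U/C (Ti); 13:C/A (Tv); 26:G/A (Ti); 28:U/C (Ti); 31:A/G (Ti).
Of the 5 differences, 4 transitions and 1 transversion, so the answer is 1.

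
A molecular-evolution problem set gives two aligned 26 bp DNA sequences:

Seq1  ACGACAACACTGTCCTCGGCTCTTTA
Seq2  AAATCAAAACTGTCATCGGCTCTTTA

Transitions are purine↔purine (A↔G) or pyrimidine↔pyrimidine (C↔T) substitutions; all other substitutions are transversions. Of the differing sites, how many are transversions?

4

Mismatches occur at site 2 (C/A, transversion), site 3 (G/A, transition), site 4 (A/T, transversion), site 8 (C/A, transversion), site 15 (C/A, transversion).
Of the 5 differences, 1 transition and 4 transversions, so the answer is 4.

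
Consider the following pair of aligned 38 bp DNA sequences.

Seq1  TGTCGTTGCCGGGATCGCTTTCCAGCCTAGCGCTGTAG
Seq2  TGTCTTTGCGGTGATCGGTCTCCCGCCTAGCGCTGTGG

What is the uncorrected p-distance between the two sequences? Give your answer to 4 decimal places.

0.1842

Differing sites — 5:G/T; 10:C/G; 12:G/T; 18:C/G; 20:T/C; 24:A/C; 37:A/G.
There are 7 differences over 38 sites, so p = 7/38 = 0.1842.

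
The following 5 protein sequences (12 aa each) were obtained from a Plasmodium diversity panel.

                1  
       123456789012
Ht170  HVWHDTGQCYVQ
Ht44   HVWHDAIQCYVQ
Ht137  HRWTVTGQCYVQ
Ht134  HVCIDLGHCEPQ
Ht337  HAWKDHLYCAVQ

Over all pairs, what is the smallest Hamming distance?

2

Pairwise Hamming distances:
  Ht170 vs Ht44: 2
  Ht170 vs Ht137: 3
  Ht170 vs Ht134: 6
  Ht170 vs Ht337: 6
  Ht44 vs Ht137: 5
  Ht44 vs Ht134: 7
  Ht44 vs Ht337: 6
  Ht137 vs Ht134: 8
  Ht137 vs Ht337: 7
  Ht134 vs Ht337: 8
The smallest is 2, between Ht170 and Ht44.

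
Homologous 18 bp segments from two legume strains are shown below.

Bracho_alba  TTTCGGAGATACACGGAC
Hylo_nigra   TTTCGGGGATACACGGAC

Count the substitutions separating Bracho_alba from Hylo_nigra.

1

Differing sites — 7:A/G.
That gives 1 mismatch out of 18 aligned sites, so the Hamming distance is 1.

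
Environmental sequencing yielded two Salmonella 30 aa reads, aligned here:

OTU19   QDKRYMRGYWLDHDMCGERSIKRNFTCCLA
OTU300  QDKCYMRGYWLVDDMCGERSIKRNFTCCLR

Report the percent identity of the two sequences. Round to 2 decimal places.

86.67%

Mismatches occur at site 4 (R/C), site 12 (D/V), site 13 (H/D), site 30 (A/R).
26 of the 30 sites match, so the percent identity is 26/30 × 100 = 86.67%.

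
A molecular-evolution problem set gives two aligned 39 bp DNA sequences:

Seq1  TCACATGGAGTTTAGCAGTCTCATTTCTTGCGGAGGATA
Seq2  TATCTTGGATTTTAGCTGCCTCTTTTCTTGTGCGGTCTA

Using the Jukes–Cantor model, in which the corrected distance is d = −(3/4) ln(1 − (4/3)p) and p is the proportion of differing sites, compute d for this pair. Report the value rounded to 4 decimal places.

Differing sites — 2:C/A; 3:A/T; 5:A/T; 10:G/T; 17:A/T; 19:T/C; 23:A/T; 31:C/T; 33:G/C; 34:A/G; 36:G/T; 37:A/C.
p = 12/39 = 0.307692.
d = −0.75 · ln(1 − (4/3)·0.307692) = −0.75 · ln(0.589744) = −0.75 · (-0.528067) = 0.3961.

0.3961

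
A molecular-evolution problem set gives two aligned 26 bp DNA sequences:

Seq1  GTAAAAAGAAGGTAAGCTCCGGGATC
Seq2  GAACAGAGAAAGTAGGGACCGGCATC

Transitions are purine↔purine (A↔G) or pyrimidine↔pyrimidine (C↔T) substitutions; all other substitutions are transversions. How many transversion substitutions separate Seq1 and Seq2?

The sequences differ at positions 2 (T/A, transversion), 4 (A/C, transversion), 6 (A/G, transition), 11 (G/A, transition), 15 (A/G, transition), 17 (C/G, transversion), 18 (T/A, transversion), 23 (G/C, transversion).
Of the 8 differences, 3 transitions and 5 transversions, so the answer is 5.

5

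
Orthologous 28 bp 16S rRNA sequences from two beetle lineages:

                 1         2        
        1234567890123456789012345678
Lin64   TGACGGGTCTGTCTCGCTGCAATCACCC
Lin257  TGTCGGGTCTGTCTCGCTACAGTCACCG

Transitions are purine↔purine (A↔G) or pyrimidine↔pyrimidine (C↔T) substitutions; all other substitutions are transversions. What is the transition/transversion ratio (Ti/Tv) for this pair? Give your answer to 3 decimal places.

Mismatches occur at site 3 (A/T, transversion), site 19 (G/A, transition), site 22 (A/G, transition), site 28 (C/G, transversion).
Of the 4 differences, 2 transitions and 2 transversions, so Ti/Tv = 2/2 = 1.000.

1.000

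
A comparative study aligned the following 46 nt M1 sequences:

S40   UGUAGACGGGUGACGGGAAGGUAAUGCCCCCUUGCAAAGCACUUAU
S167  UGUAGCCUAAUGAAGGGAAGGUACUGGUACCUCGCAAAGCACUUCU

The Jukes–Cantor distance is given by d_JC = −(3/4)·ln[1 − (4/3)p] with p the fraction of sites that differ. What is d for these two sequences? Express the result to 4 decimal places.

Differing sites — 6:A/C; 8:G/U; 9:G/A; 10:G/A; 14:C/A; 24:A/C; 27:C/G; 28:C/U; 29:C/A; 33:U/C; 45:A/C.
p = 11/46 = 0.239130.
d = −0.75 · ln(1 − (4/3)·0.239130) = −0.75 · ln(0.681160) = −0.75 · (-0.383958) = 0.2880.

0.2880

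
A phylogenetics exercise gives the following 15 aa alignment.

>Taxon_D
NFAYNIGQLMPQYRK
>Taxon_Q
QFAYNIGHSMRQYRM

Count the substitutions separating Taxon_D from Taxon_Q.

Differing sites — 1:N/Q; 8:Q/H; 9:L/S; 11:P/R; 15:K/M.
That gives 5 mismatches out of 15 aligned sites, so the Hamming distance is 5.

5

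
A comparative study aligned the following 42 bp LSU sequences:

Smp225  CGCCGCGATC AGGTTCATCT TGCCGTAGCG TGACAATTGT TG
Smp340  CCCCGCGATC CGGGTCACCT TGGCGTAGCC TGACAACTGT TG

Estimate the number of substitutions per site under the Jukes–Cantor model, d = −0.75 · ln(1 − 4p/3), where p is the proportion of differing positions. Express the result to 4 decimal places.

Mismatches occur at site 2 (G→C), site 11 (A→C), site 14 (T→G), site 18 (T→C), site 23 (C→G), site 30 (G→C), site 37 (T→C).
p = 7/42 = 0.166667.
d = −0.75 · ln(1 − (4/3)·0.166667) = −0.75 · ln(0.777777) = −0.75 · (-0.251315) = 0.1885.

0.1885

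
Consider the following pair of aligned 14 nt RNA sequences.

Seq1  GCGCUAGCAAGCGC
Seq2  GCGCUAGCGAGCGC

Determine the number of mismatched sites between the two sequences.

The sequences differ at position 9 (A/G).
That gives 1 mismatch out of 14 aligned sites, so the Hamming distance is 1.

1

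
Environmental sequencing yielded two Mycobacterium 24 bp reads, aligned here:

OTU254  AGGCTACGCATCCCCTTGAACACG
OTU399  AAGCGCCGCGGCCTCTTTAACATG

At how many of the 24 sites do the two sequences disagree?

8

The sequences differ at positions 2 (G/A), 5 (T/G), 6 (A/C), 10 (A/G), 11 (T/G), 14 (C/T), 18 (G/T), 23 (C/T).
That gives 8 mismatches out of 24 aligned sites, so the Hamming distance is 8.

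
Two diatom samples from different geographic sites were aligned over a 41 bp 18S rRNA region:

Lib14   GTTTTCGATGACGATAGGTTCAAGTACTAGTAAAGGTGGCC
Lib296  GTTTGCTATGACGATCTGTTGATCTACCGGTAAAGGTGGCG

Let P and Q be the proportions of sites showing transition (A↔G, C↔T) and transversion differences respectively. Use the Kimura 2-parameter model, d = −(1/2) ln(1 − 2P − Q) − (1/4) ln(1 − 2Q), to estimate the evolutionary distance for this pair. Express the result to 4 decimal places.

Mismatches occur at site 5 (T→G, transversion), site 7 (G→T, transversion), site 16 (A→C, transversion), site 17 (G→T, transversion), site 21 (C→G, transversion), site 23 (A→T, transversion), site 24 (G→C, transversion), site 28 (T→C, transition), site 29 (A→G, transition), site 41 (C→G, transversion).
Of the 10 differences, 2 transitions and 8 transversions over 41 sites: P = 2/41 = 0.048780, Q = 8/41 = 0.195122.
d = −0.5·ln(0.707318) − 0.25·ln(0.609756) = −0.5·(-0.346275) − 0.25·(-0.494696) = 0.2968.

0.2968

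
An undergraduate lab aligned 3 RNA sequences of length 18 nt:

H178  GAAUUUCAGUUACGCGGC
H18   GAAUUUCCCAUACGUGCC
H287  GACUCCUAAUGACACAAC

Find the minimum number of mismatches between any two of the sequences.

Pairwise Hamming distances:
  H178 vs H18: 5
  H178 vs H287: 9
  H18 vs H287: 12
The smallest is 5, between H178 and H18.

5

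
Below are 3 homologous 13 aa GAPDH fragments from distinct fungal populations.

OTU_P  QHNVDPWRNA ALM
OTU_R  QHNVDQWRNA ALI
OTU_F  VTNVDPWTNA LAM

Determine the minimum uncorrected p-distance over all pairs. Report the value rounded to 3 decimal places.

Pairwise Hamming distances:
  OTU_P vs OTU_R: 2
  OTU_P vs OTU_F: 5
  OTU_R vs OTU_F: 7
The smallest is 2 mismatches, between OTU_P and OTU_R; p = 2/13 = 0.154.

0.154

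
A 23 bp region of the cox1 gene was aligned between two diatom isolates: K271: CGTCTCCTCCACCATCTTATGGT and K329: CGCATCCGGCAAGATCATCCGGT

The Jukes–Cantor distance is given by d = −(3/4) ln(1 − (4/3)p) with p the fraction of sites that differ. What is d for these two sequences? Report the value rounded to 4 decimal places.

0.5532

The sequences differ at positions 3 (T/C), 4 (C/A), 8 (T/G), 9 (C/G), 12 (C/A), 13 (C/G), 17 (T/A), 19 (A/C), 20 (T/C).
p = 9/23 = 0.391304.
d = −0.75 · ln(1 − (4/3)·0.391304) = −0.75 · ln(0.478261) = −0.75 · (-0.737599) = 0.5532.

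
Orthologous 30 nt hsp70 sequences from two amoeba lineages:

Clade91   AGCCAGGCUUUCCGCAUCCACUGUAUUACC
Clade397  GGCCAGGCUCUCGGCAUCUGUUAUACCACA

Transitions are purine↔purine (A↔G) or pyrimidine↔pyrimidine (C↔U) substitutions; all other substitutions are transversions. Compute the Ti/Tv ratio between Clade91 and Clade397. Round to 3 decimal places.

4.000

Mismatches occur at site 1 (A/G, transition), site 10 (U/C, transition), site 13 (C/G, transversion), site 19 (C/U, transition), site 20 (A/G, transition), site 21 (C/U, transition), site 23 (G/A, transition), site 26 (U/C, transition), site 27 (U/C, transition), site 30 (C/A, transversion).
Of the 10 differences, 8 transitions and 2 transversions, so Ti/Tv = 8/2 = 4.000.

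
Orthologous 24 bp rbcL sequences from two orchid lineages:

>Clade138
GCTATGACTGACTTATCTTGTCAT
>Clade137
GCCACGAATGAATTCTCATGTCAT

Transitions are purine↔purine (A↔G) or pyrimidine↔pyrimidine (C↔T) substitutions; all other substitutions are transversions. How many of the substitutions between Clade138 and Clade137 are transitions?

2

The sequences differ at positions 3 (T/C, transition), 5 (T/C, transition), 8 (C/A, transversion), 12 (C/A, transversion), 15 (A/C, transversion), 18 (T/A, transversion).
Of the 6 differences, 2 transitions and 4 transversions, so the answer is 2.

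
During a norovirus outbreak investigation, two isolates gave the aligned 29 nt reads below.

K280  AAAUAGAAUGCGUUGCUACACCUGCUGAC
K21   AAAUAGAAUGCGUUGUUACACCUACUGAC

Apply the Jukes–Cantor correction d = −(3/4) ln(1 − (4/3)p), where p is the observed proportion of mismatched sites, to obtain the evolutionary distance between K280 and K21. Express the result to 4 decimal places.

0.0723

Mismatches occur at site 16 (C→U), site 24 (G→A).
p = 2/29 = 0.068966.
d = −0.75 · ln(1 − (4/3)·0.068966) = −0.75 · ln(0.908045) = −0.75 · (-0.096461) = 0.0723.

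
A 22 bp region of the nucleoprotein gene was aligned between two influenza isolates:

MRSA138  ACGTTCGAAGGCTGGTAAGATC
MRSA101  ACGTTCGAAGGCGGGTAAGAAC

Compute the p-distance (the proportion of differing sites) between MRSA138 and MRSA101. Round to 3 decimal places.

Differing sites — 13:T/G; 21:T/A.
There are 2 differences over 22 sites, so p = 2/22 = 0.091.

0.091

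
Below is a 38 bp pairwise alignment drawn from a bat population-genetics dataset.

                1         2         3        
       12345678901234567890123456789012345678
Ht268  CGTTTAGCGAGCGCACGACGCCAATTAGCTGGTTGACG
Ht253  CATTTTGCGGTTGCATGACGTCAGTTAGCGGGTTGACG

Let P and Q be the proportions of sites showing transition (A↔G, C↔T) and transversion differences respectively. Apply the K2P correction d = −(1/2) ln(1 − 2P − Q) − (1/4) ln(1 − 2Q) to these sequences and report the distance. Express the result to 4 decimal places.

Mismatches occur at site 2 (G/A, transition), site 6 (A/T, transversion), site 10 (A/G, transition), site 11 (G/T, transversion), site 12 (C/T, transition), site 16 (C/T, transition), site 21 (C/T, transition), site 24 (A/G, transition), site 30 (T/G, transversion).
Of the 9 differences, 6 transitions and 3 transversions over 38 sites: P = 6/38 = 0.157895, Q = 3/38 = 0.078947.
d = −0.5·ln(0.605263) − 0.25·ln(0.842106) = −0.5·(-0.502092) − 0.25·(-0.171849) = 0.2940.

0.2940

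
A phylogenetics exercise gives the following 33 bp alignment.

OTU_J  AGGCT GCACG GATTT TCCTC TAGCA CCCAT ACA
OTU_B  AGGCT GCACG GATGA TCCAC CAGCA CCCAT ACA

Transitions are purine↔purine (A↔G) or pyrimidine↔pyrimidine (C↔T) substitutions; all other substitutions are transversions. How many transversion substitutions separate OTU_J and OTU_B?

3

The sequences differ at positions 14 (T/G, transversion), 15 (T/A, transversion), 19 (T/A, transversion), 21 (T/C, transition).
Of the 4 differences, 1 transition and 3 transversions, so the answer is 3.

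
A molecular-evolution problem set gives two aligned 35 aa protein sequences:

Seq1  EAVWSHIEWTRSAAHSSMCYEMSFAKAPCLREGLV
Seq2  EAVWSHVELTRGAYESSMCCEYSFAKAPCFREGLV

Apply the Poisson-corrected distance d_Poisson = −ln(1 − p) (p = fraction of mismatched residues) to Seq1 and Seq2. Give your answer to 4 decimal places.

Mismatches occur at site 7 (I→V), site 9 (W→L), site 12 (S→G), site 14 (A→Y), site 15 (H→E), site 20 (Y→C), site 22 (M→Y), site 30 (L→F).
p = 8/35 = 0.228571.
d = −ln(1 − 0.228571) = −ln(0.771429) = 0.2595.

0.2595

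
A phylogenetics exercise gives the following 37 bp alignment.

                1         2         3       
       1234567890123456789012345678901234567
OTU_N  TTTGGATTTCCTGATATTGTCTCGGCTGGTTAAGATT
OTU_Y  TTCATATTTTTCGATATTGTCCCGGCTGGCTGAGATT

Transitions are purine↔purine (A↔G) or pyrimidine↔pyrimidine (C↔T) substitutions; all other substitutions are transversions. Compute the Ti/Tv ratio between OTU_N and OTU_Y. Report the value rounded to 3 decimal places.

8.000

Differing sites — 3:T/C (Ti); 4:G/A (Ti); 5:G/T (Tv); 10:C/T (Ti); 11:C/T (Ti); 12:T/C (Ti); 22:T/C (Ti); 30:T/C (Ti); 32:A/G (Ti).
Of the 9 differences, 8 transitions and 1 transversion, so Ti/Tv = 8/1 = 8.000.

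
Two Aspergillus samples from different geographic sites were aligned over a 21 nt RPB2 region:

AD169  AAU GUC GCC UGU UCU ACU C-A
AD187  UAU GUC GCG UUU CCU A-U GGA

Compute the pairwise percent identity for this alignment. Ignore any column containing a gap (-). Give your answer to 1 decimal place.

Excluding the 2 gap columns leaves 19 comparable sites.
The sequences differ at positions 1 (A/U), 9 (C/G), 11 (G/U), 13 (U/C), 19 (C/G).
14 of the 19 comparable sites match, so the percent identity is 14/19 × 100 = 73.7%.

73.7%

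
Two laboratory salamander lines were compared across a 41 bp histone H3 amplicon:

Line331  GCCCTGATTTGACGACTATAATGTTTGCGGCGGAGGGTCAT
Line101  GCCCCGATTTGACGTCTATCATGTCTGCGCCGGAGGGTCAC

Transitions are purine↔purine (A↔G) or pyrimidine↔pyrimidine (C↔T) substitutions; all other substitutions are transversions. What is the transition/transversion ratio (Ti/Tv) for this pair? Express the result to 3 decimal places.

1.000

Differing sites — 5:T/C (Ti); 15:A/T (Tv); 20:A/C (Tv); 25:T/C (Ti); 30:G/C (Tv); 41:T/C (Ti).
Of the 6 differences, 3 transitions and 3 transversions, so Ti/Tv = 3/3 = 1.000.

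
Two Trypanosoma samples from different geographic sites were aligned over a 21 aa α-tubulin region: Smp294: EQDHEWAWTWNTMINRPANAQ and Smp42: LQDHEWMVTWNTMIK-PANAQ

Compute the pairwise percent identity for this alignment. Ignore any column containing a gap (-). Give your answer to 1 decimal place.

Excluding the 1 gap column leaves 20 comparable sites.
Differing sites — 1:E/L; 7:A/M; 8:W/V; 15:N/K.
16 of the 20 comparable sites match, so the percent identity is 16/20 × 100 = 80.0%.

80.0%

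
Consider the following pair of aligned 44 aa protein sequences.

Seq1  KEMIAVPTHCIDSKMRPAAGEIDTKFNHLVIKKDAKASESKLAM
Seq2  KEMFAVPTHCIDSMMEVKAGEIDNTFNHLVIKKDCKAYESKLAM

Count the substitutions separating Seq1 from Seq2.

Differing sites — 4:I/F; 14:K/M; 16:R/E; 17:P/V; 18:A/K; 24:T/N; 25:K/T; 35:A/C; 38:S/Y.
That gives 9 mismatches out of 44 aligned sites, so the Hamming distance is 9.

9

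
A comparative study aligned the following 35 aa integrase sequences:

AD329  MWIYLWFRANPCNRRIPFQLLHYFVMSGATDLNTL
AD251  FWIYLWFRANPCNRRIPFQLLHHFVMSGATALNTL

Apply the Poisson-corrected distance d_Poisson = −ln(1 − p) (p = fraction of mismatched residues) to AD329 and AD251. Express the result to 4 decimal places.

Differing sites — 1:M/F; 23:Y/H; 31:D/A.
p = 3/35 = 0.085714.
d = −ln(1 − 0.085714) = −ln(0.914286) = 0.0896.

0.0896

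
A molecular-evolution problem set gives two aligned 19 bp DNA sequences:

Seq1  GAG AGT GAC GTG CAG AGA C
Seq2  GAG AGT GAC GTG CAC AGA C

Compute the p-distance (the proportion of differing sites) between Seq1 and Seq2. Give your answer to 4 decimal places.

A single mismatch occurs at site 15 (G/C).
There are 1 differences over 19 sites, so p = 1/19 = 0.0526.

0.0526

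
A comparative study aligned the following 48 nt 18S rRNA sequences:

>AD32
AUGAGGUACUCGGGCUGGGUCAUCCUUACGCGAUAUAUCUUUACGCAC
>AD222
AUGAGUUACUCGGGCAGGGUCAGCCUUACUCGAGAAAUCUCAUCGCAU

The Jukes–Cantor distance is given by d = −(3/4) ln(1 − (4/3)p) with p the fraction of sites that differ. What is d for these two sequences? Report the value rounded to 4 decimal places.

0.2441

Mismatches occur at site 6 (G→U), site 16 (U→A), site 23 (U→G), site 30 (G→U), site 34 (U→G), site 36 (U→A), site 41 (U→C), site 42 (U→A), site 43 (A→U), site 48 (C→U).
p = 10/48 = 0.208333.
d = −0.75 · ln(1 − (4/3)·0.208333) = −0.75 · ln(0.722223) = −0.75 · (-0.325421) = 0.2441.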